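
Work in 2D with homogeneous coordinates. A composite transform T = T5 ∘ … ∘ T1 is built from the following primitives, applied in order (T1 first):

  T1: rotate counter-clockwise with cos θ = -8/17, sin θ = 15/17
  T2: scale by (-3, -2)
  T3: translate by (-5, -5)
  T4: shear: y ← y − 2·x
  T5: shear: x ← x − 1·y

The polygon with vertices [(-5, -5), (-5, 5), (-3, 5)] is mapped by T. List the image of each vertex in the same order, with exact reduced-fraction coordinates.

T1 rotate counter-clockwise with cos θ = -8/17, sin θ = 15/17: (-5, -5) → (115/17, -35/17); (-5, 5) → (-35/17, -115/17); (-3, 5) → (-3, -5)
T2 scale by (-3, -2): (115/17, -35/17) → (-345/17, 70/17); (-35/17, -115/17) → (105/17, 230/17); (-3, -5) → (9, 10)
T3 translate by (-5, -5): (-345/17, 70/17) → (-430/17, -15/17); (105/17, 230/17) → (20/17, 145/17); (9, 10) → (4, 5)
T4 shear: y ← y − 2·x: (-430/17, -15/17) → (-430/17, 845/17); (20/17, 145/17) → (20/17, 105/17); (4, 5) → (4, -3)
T5 shear: x ← x − 1·y: (-430/17, 845/17) → (-75, 845/17); (20/17, 105/17) → (-5, 105/17); (4, -3) → (7, -3)

image vertices: (-75, 845/17), (-5, 105/17), (7, -3)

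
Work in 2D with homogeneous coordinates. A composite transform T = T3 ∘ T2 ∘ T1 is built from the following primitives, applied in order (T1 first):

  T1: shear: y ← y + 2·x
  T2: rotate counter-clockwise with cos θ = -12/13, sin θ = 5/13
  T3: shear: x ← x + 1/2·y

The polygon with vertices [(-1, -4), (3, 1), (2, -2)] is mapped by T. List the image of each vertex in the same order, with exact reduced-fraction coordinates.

image vertices: (151/26, 67/13), (-211/26, -69/13), (-41/13, -14/13)

T1 shear: y ← y + 2·x: (-1, -4) → (-1, -6); (3, 1) → (3, 7); (2, -2) → (2, 2)
T2 rotate counter-clockwise with cos θ = -12/13, sin θ = 5/13: (-1, -6) → (42/13, 67/13); (3, 7) → (-71/13, -69/13); (2, 2) → (-34/13, -14/13)
T3 shear: x ← x + 1/2·y: (42/13, 67/13) → (151/26, 67/13); (-71/13, -69/13) → (-211/26, -69/13); (-34/13, -14/13) → (-41/13, -14/13)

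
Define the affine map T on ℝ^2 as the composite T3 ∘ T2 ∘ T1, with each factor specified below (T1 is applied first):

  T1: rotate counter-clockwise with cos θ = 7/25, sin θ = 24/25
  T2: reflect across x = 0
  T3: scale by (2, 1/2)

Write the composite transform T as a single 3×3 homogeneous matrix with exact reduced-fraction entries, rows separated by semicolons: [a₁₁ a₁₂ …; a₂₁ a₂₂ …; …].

T1 = [7/25 -24/25 0; 24/25 7/25 0; 0 0 1]
T2·T1 = [-7/25 24/25 0; 24/25 7/25 0; 0 0 1]
T3·…·T1 = [-14/25 48/25 0; 12/25 7/50 0; 0 0 1]

T = [-14/25 48/25 0; 12/25 7/50 0; 0 0 1]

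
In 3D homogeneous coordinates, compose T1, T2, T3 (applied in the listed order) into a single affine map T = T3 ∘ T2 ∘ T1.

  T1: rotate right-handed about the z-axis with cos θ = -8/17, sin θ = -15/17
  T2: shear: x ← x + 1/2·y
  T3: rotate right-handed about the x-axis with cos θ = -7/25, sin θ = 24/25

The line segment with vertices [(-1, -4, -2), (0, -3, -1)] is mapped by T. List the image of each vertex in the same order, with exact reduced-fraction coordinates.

image vertices: (-57/34, 487/425, 1366/425), (-33/17, 48/85, 139/85)

T1 rotate right-handed about the z-axis with cos θ = -8/17, sin θ = -15/17: (-1, -4, -2) → (-52/17, 47/17, -2); (0, -3, -1) → (-45/17, 24/17, -1)
T2 shear: x ← x + 1/2·y: (-52/17, 47/17, -2) → (-57/34, 47/17, -2); (-45/17, 24/17, -1) → (-33/17, 24/17, -1)
T3 rotate right-handed about the x-axis with cos θ = -7/25, sin θ = 24/25: (-57/34, 47/17, -2) → (-57/34, 487/425, 1366/425); (-33/17, 24/17, -1) → (-33/17, 48/85, 139/85)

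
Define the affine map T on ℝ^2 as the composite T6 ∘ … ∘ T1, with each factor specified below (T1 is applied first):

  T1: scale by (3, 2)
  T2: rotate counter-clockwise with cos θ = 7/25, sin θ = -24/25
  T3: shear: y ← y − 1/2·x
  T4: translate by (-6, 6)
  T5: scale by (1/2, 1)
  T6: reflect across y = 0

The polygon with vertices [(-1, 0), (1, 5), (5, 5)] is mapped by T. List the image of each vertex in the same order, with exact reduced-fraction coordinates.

T1 scale by (3, 2): (-1, 0) → (-3, 0); (1, 5) → (3, 10); (5, 5) → (15, 10)
T2 rotate counter-clockwise with cos θ = 7/25, sin θ = -24/25: (-3, 0) → (-21/25, 72/25); (3, 10) → (261/25, -2/25); (15, 10) → (69/5, -58/5)
T3 shear: y ← y − 1/2·x: (-21/25, 72/25) → (-21/25, 33/10); (261/25, -2/25) → (261/25, -53/10); (69/5, -58/5) → (69/5, -37/2)
T4 translate by (-6, 6): (-21/25, 33/10) → (-171/25, 93/10); (261/25, -53/10) → (111/25, 7/10); (69/5, -37/2) → (39/5, -25/2)
T5 scale by (1/2, 1): (-171/25, 93/10) → (-171/50, 93/10); (111/25, 7/10) → (111/50, 7/10); (39/5, -25/2) → (39/10, -25/2)
T6 reflect across y = 0: (-171/50, 93/10) → (-171/50, -93/10); (111/50, 7/10) → (111/50, -7/10); (39/10, -25/2) → (39/10, 25/2)

image vertices: (-171/50, -93/10), (111/50, -7/10), (39/10, 25/2)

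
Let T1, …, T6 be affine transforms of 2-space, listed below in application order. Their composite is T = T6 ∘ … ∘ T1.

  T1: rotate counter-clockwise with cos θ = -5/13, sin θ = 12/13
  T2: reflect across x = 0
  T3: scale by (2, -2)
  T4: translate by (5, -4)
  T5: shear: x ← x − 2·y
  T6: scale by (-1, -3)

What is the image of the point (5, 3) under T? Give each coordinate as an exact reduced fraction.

T1 rotate counter-clockwise with cos θ = -5/13, sin θ = 12/13: (5, 3) → (-61/13, 45/13)
T2 reflect across x = 0: (-61/13, 45/13) → (61/13, 45/13)
T3 scale by (2, -2): (61/13, 45/13) → (122/13, -90/13)
T4 translate by (5, -4): (122/13, -90/13) → (187/13, -142/13)
T5 shear: x ← x − 2·y: (187/13, -142/13) → (471/13, -142/13)
T6 scale by (-1, -3): (471/13, -142/13) → (-471/13, 426/13)

T(p) = (-471/13, 426/13)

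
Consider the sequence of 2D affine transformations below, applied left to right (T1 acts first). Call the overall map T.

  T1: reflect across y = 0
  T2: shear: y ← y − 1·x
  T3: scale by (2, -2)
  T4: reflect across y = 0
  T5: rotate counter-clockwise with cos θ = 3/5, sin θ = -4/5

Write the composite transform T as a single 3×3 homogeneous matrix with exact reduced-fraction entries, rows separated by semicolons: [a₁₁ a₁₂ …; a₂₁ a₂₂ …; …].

T = [-2/5 -8/5 0; -14/5 -6/5 0; 0 0 1]

T1 = [1 0 0; 0 -1 0; 0 0 1]
T2·T1 = [1 0 0; -1 -1 0; 0 0 1]
T3·…·T1 = [2 0 0; 2 2 0; 0 0 1]
T4·…·T1 = [2 0 0; -2 -2 0; 0 0 1]
T5·…·T1 = [-2/5 -8/5 0; -14/5 -6/5 0; 0 0 1]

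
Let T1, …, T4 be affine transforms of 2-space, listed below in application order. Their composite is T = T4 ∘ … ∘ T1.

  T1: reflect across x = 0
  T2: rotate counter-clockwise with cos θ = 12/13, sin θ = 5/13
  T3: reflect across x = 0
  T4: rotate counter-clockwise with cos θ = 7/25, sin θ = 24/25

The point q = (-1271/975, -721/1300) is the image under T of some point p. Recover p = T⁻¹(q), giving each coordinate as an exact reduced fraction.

T1 = [-1 0 0; 0 1 0; 0 0 1]
T2·T1 = [-12/13 -5/13 0; -5/13 12/13 0; 0 0 1]
T3·…·T1 = [12/13 5/13 0; -5/13 12/13 0; 0 0 1]
T4·…·T1 = [204/325 -253/325 0; 253/325 204/325 0; 0 0 1]
det M = 1; M⁻¹ = [204/325 253/325 0; -253/325 204/325 0; 0 0 1]
M⁻¹ · (-1271/975, -721/1300)ᵀ = (-5/4, 2/3)ᵀ

p = (-5/4, 2/3)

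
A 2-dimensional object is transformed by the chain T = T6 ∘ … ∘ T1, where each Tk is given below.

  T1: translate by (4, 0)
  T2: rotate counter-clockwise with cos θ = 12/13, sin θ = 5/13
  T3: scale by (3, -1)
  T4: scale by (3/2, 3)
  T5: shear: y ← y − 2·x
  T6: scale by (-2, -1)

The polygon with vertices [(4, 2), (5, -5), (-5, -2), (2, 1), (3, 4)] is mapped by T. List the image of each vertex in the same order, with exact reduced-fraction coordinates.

T1 translate by (4, 0): (4, 2) → (8, 2); (5, -5) → (9, -5); (-5, -2) → (-1, -2); (2, 1) → (6, 1); (3, 4) → (7, 4)
T2 rotate counter-clockwise with cos θ = 12/13, sin θ = 5/13: (8, 2) → (86/13, 64/13); (9, -5) → (133/13, -15/13); (-1, -2) → (-2/13, -29/13); (6, 1) → (67/13, 42/13); (7, 4) → (64/13, 83/13)
T3 scale by (3, -1): (86/13, 64/13) → (258/13, -64/13); (133/13, -15/13) → (399/13, 15/13); (-2/13, -29/13) → (-6/13, 29/13); (67/13, 42/13) → (201/13, -42/13); (64/13, 83/13) → (192/13, -83/13)
T4 scale by (3/2, 3): (258/13, -64/13) → (387/13, -192/13); (399/13, 15/13) → (1197/26, 45/13); (-6/13, 29/13) → (-9/13, 87/13); (201/13, -42/13) → (603/26, -126/13); (192/13, -83/13) → (288/13, -249/13)
T5 shear: y ← y − 2·x: (387/13, -192/13) → (387/13, -966/13); (1197/26, 45/13) → (1197/26, -1152/13); (-9/13, 87/13) → (-9/13, 105/13); (603/26, -126/13) → (603/26, -729/13); (288/13, -249/13) → (288/13, -825/13)
T6 scale by (-2, -1): (387/13, -966/13) → (-774/13, 966/13); (1197/26, -1152/13) → (-1197/13, 1152/13); (-9/13, 105/13) → (18/13, -105/13); (603/26, -729/13) → (-603/13, 729/13); (288/13, -825/13) → (-576/13, 825/13)

image vertices: (-774/13, 966/13), (-1197/13, 1152/13), (18/13, -105/13), (-603/13, 729/13), (-576/13, 825/13)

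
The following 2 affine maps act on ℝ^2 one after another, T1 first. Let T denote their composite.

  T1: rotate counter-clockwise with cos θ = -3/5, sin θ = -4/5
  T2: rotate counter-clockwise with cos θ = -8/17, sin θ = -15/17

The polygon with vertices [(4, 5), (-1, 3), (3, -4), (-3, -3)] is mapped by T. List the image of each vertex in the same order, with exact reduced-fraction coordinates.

image vertices: (-529/85, 128/85), (-39/17, -37/17), (40/17, 75/17), (339/85, -123/85)

T1 rotate counter-clockwise with cos θ = -3/5, sin θ = -4/5: (4, 5) → (8/5, -31/5); (-1, 3) → (3, -1); (3, -4) → (-5, 0); (-3, -3) → (-3/5, 21/5)
T2 rotate counter-clockwise with cos θ = -8/17, sin θ = -15/17: (8/5, -31/5) → (-529/85, 128/85); (3, -1) → (-39/17, -37/17); (-5, 0) → (40/17, 75/17); (-3/5, 21/5) → (339/85, -123/85)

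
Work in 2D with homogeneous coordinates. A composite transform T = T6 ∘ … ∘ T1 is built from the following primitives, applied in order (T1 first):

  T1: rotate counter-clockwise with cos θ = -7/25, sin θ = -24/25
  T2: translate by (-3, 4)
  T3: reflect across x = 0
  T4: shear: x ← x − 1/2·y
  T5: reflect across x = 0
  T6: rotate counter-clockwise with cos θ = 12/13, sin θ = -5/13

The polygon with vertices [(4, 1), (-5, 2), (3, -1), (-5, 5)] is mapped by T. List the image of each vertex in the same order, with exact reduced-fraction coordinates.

T1 rotate counter-clockwise with cos θ = -7/25, sin θ = -24/25: (4, 1) → (-4/25, -103/25); (-5, 2) → (83/25, 106/25); (3, -1) → (-9/5, -13/5); (-5, 5) → (31/5, 17/5)
T2 translate by (-3, 4): (-4/25, -103/25) → (-79/25, -3/25); (83/25, 106/25) → (8/25, 206/25); (-9/5, -13/5) → (-24/5, 7/5); (31/5, 17/5) → (16/5, 37/5)
T3 reflect across x = 0: (-79/25, -3/25) → (79/25, -3/25); (8/25, 206/25) → (-8/25, 206/25); (-24/5, 7/5) → (24/5, 7/5); (16/5, 37/5) → (-16/5, 37/5)
T4 shear: x ← x − 1/2·y: (79/25, -3/25) → (161/50, -3/25); (-8/25, 206/25) → (-111/25, 206/25); (24/5, 7/5) → (41/10, 7/5); (-16/5, 37/5) → (-69/10, 37/5)
T5 reflect across x = 0: (161/50, -3/25) → (-161/50, -3/25); (-111/25, 206/25) → (111/25, 206/25); (41/10, 7/5) → (-41/10, 7/5); (-69/10, 37/5) → (69/10, 37/5)
T6 rotate counter-clockwise with cos θ = 12/13, sin θ = -5/13: (-161/50, -3/25) → (-981/325, 733/650); (111/25, 206/25) → (2362/325, 1917/325); (-41/10, 7/5) → (-211/65, 373/130); (69/10, 37/5) → (599/65, 543/130)

image vertices: (-981/325, 733/650), (2362/325, 1917/325), (-211/65, 373/130), (599/65, 543/130)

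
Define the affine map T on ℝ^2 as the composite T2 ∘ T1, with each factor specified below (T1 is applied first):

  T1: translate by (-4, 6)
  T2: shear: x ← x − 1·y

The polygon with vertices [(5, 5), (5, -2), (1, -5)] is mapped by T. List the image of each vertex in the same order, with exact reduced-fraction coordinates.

image vertices: (-10, 11), (-3, 4), (-4, 1)

T1 translate by (-4, 6): (5, 5) → (1, 11); (5, -2) → (1, 4); (1, -5) → (-3, 1)
T2 shear: x ← x − 1·y: (1, 11) → (-10, 11); (1, 4) → (-3, 4); (-3, 1) → (-4, 1)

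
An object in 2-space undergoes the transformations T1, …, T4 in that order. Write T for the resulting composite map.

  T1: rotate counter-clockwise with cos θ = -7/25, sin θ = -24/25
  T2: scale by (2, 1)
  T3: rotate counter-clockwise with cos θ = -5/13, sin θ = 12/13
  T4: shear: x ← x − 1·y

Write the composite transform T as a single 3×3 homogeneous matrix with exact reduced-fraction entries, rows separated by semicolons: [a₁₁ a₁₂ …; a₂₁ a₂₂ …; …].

T1 = [-7/25 24/25 0; -24/25 -7/25 0; 0 0 1]
T2·T1 = [-14/25 48/25 0; -24/25 -7/25 0; 0 0 1]
T3·…·T1 = [358/325 -12/25 0; -48/325 47/25 0; 0 0 1]
T4·…·T1 = [406/325 -59/25 0; -48/325 47/25 0; 0 0 1]

T = [406/325 -59/25 0; -48/325 47/25 0; 0 0 1]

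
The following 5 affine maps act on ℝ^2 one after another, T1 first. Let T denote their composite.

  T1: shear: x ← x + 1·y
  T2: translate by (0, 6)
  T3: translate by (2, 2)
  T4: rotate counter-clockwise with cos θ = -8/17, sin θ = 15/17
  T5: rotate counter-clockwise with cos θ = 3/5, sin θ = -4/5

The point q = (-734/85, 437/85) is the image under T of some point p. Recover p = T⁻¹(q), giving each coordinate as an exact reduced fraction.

p = (-3, 2)

T1 = [1 1 0; 0 1 0; 0 0 1]
T2·T1 = [1 1 0; 0 1 6; 0 0 1]
T3·…·T1 = [1 1 2; 0 1 8; 0 0 1]
T4·…·T1 = [-8/17 -23/17 -8; 15/17 7/17 -2; 0 0 1]
T5·…·T1 = [36/85 -41/85 -32/5; 77/85 113/85 26/5; 0 0 1]
det M = 1; M⁻¹ = [113/85 41/85 6; -77/85 36/85 -8; 0 0 1]
M⁻¹ · (-734/85, 437/85)ᵀ = (-3, 2)ᵀ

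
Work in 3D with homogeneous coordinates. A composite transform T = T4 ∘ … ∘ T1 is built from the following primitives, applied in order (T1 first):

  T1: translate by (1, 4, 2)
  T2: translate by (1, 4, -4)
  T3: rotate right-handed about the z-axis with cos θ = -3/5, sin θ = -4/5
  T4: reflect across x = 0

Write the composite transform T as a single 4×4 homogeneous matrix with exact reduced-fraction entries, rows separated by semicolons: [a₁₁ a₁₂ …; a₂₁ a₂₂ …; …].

T = [3/5 -4/5 0 -26/5; -4/5 -3/5 0 -32/5; 0 0 1 -2; 0 0 0 1]

T1 = [1 0 0 1; 0 1 0 4; 0 0 1 2; 0 0 0 1]
T2·T1 = [1 0 0 2; 0 1 0 8; 0 0 1 -2; 0 0 0 1]
T3·…·T1 = [-3/5 4/5 0 26/5; -4/5 -3/5 0 -32/5; 0 0 1 -2; 0 0 0 1]
T4·…·T1 = [3/5 -4/5 0 -26/5; -4/5 -3/5 0 -32/5; 0 0 1 -2; 0 0 0 1]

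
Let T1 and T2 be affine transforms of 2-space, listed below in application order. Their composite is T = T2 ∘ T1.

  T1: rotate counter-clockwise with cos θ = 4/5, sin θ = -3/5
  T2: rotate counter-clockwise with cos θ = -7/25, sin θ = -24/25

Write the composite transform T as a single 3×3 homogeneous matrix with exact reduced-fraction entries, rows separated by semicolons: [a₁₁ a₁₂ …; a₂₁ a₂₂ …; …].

T1 = [4/5 3/5 0; -3/5 4/5 0; 0 0 1]
T2·T1 = [-4/5 3/5 0; -3/5 -4/5 0; 0 0 1]

T = [-4/5 3/5 0; -3/5 -4/5 0; 0 0 1]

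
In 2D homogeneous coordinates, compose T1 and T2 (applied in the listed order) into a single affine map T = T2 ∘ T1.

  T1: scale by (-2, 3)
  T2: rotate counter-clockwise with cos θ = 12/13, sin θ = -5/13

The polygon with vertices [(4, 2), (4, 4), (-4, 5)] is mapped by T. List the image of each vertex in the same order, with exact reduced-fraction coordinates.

image vertices: (-66/13, 112/13), (-36/13, 184/13), (171/13, 140/13)

T1 scale by (-2, 3): (4, 2) → (-8, 6); (4, 4) → (-8, 12); (-4, 5) → (8, 15)
T2 rotate counter-clockwise with cos θ = 12/13, sin θ = -5/13: (-8, 6) → (-66/13, 112/13); (-8, 12) → (-36/13, 184/13); (8, 15) → (171/13, 140/13)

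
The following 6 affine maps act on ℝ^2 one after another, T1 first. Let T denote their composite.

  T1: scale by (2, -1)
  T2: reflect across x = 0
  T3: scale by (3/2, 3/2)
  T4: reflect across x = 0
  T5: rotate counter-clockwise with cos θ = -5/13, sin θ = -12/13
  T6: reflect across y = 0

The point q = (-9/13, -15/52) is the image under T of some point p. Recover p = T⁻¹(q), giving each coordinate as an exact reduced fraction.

T1 = [2 0 0; 0 -1 0; 0 0 1]
T2·T1 = [-2 0 0; 0 -1 0; 0 0 1]
T3·…·T1 = [-3 0 0; 0 -3/2 0; 0 0 1]
T4·…·T1 = [3 0 0; 0 -3/2 0; 0 0 1]
T5·…·T1 = [-15/13 -18/13 0; -36/13 15/26 0; 0 0 1]
T6·…·T1 = [-15/13 -18/13 0; 36/13 -15/26 0; 0 0 1]
det M = 9/2; M⁻¹ = [-5/39 4/13 0; -8/13 -10/39 0; 0 0 1]
M⁻¹ · (-9/13, -15/52)ᵀ = (0, 1/2)ᵀ

p = (0, 1/2)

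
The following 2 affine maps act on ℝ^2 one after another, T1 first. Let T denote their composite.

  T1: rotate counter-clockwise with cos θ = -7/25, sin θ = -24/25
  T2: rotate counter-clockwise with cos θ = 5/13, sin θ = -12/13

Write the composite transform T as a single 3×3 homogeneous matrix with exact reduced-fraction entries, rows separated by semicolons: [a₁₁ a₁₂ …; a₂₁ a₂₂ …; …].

T = [-323/325 36/325 0; -36/325 -323/325 0; 0 0 1]

T1 = [-7/25 24/25 0; -24/25 -7/25 0; 0 0 1]
T2·T1 = [-323/325 36/325 0; -36/325 -323/325 0; 0 0 1]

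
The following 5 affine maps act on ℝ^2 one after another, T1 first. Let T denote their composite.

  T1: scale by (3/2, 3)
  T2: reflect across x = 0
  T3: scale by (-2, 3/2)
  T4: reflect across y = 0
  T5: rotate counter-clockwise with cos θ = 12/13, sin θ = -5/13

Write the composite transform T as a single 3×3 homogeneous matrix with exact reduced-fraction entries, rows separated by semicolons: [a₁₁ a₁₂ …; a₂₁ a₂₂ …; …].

T1 = [3/2 0 0; 0 3 0; 0 0 1]
T2·T1 = [-3/2 0 0; 0 3 0; 0 0 1]
T3·…·T1 = [3 0 0; 0 9/2 0; 0 0 1]
T4·…·T1 = [3 0 0; 0 -9/2 0; 0 0 1]
T5·…·T1 = [36/13 -45/26 0; -15/13 -54/13 0; 0 0 1]

T = [36/13 -45/26 0; -15/13 -54/13 0; 0 0 1]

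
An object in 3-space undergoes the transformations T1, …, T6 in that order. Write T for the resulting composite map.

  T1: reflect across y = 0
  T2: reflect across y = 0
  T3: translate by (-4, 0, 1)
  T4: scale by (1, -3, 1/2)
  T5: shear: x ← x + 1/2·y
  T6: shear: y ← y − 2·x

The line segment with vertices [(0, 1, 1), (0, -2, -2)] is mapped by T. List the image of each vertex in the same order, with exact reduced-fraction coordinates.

T1 reflect across y = 0: (0, 1, 1) → (0, -1, 1); (0, -2, -2) → (0, 2, -2)
T2 reflect across y = 0: (0, -1, 1) → (0, 1, 1); (0, 2, -2) → (0, -2, -2)
T3 translate by (-4, 0, 1): (0, 1, 1) → (-4, 1, 2); (0, -2, -2) → (-4, -2, -1)
T4 scale by (1, -3, 1/2): (-4, 1, 2) → (-4, -3, 1); (-4, -2, -1) → (-4, 6, -1/2)
T5 shear: x ← x + 1/2·y: (-4, -3, 1) → (-11/2, -3, 1); (-4, 6, -1/2) → (-1, 6, -1/2)
T6 shear: y ← y − 2·x: (-11/2, -3, 1) → (-11/2, 8, 1); (-1, 6, -1/2) → (-1, 8, -1/2)

image vertices: (-11/2, 8, 1), (-1, 8, -1/2)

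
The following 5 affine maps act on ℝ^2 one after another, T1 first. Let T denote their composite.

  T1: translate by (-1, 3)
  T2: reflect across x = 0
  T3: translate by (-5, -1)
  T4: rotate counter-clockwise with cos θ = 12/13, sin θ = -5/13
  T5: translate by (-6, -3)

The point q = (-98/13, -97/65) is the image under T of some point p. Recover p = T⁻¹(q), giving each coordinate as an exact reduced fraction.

T1 = [1 0 -1; 0 1 3; 0 0 1]
T2·T1 = [-1 0 1; 0 1 3; 0 0 1]
T3·…·T1 = [-1 0 -4; 0 1 2; 0 0 1]
T4·…·T1 = [-12/13 5/13 -38/13; 5/13 12/13 44/13; 0 0 1]
T5·…·T1 = [-12/13 5/13 -116/13; 5/13 12/13 5/13; 0 0 1]
det M = -1; M⁻¹ = [-12/13 5/13 -109/13; 5/13 12/13 40/13; 0 0 1]
M⁻¹ · (-98/13, -97/65)ᵀ = (-2, -6/5)ᵀ

p = (-2, -6/5)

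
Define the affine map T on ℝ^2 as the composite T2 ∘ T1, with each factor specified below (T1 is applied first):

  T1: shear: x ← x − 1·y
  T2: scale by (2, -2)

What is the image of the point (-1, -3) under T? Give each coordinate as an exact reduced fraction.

T1 shear: x ← x − 1·y: (-1, -3) → (2, -3)
T2 scale by (2, -2): (2, -3) → (4, 6)

T(p) = (4, 6)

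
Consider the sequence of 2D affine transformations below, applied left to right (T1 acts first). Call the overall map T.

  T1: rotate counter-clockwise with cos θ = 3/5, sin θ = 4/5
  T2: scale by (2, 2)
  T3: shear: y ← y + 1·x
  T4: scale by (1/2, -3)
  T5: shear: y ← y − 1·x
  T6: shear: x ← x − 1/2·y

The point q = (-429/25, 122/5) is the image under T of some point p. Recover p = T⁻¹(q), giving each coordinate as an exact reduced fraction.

p = (-8/5, 5)

T1 = [3/5 -4/5 0; 4/5 3/5 0; 0 0 1]
T2·T1 = [6/5 -8/5 0; 8/5 6/5 0; 0 0 1]
T3·…·T1 = [6/5 -8/5 0; 14/5 -2/5 0; 0 0 1]
T4·…·T1 = [3/5 -4/5 0; -42/5 6/5 0; 0 0 1]
T5·…·T1 = [3/5 -4/5 0; -9 2 0; 0 0 1]
T6·…·T1 = [51/10 -9/5 0; -9 2 0; 0 0 1]
det M = -6; M⁻¹ = [-1/3 -3/10 0; -3/2 -17/20 0; 0 0 1]
M⁻¹ · (-429/25, 122/5)ᵀ = (-8/5, 5)ᵀ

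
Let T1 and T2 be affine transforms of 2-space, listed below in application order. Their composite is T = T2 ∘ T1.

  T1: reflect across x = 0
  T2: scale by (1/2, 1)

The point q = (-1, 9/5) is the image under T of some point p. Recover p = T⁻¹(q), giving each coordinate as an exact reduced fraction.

p = (2, 9/5)

T1 = [-1 0 0; 0 1 0; 0 0 1]
T2·T1 = [-1/2 0 0; 0 1 0; 0 0 1]
det M = -1/2; M⁻¹ = [-2 0 0; 0 1 0; 0 0 1]
M⁻¹ · (-1, 9/5)ᵀ = (2, 9/5)ᵀ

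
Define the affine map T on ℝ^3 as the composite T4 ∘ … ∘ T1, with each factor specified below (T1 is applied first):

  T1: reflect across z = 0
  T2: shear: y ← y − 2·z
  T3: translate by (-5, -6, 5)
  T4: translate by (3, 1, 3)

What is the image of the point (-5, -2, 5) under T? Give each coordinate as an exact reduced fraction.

T(p) = (-7, 3, 3)

T1 reflect across z = 0: (-5, -2, 5) → (-5, -2, -5)
T2 shear: y ← y − 2·z: (-5, -2, -5) → (-5, 8, -5)
T3 translate by (-5, -6, 5): (-5, 8, -5) → (-10, 2, 0)
T4 translate by (3, 1, 3): (-10, 2, 0) → (-7, 3, 3)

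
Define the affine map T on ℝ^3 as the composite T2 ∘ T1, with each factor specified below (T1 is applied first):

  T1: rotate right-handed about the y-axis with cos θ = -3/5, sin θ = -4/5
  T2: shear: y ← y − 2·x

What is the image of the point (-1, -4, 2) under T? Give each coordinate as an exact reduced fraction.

T1 rotate right-handed about the y-axis with cos θ = -3/5, sin θ = -4/5: (-1, -4, 2) → (-1, -4, -2)
T2 shear: y ← y − 2·x: (-1, -4, -2) → (-1, -2, -2)

T(p) = (-1, -2, -2)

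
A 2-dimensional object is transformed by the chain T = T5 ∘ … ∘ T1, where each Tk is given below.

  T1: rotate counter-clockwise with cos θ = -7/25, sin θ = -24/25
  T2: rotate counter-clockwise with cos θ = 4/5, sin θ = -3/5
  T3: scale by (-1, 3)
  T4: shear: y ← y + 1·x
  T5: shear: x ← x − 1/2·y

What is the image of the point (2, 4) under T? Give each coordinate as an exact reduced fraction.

T1 rotate counter-clockwise with cos θ = -7/25, sin θ = -24/25: (2, 4) → (82/25, -76/25)
T2 rotate counter-clockwise with cos θ = 4/5, sin θ = -3/5: (82/25, -76/25) → (4/5, -22/5)
T3 scale by (-1, 3): (4/5, -22/5) → (-4/5, -66/5)
T4 shear: y ← y + 1·x: (-4/5, -66/5) → (-4/5, -14)
T5 shear: x ← x − 1/2·y: (-4/5, -14) → (31/5, -14)

T(p) = (31/5, -14)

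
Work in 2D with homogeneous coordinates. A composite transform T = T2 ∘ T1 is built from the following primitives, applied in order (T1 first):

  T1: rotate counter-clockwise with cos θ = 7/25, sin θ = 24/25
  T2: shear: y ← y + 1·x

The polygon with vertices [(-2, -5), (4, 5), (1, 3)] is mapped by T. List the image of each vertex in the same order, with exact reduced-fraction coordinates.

T1 rotate counter-clockwise with cos θ = 7/25, sin θ = 24/25: (-2, -5) → (106/25, -83/25); (4, 5) → (-92/25, 131/25); (1, 3) → (-13/5, 9/5)
T2 shear: y ← y + 1·x: (106/25, -83/25) → (106/25, 23/25); (-92/25, 131/25) → (-92/25, 39/25); (-13/5, 9/5) → (-13/5, -4/5)

image vertices: (106/25, 23/25), (-92/25, 39/25), (-13/5, -4/5)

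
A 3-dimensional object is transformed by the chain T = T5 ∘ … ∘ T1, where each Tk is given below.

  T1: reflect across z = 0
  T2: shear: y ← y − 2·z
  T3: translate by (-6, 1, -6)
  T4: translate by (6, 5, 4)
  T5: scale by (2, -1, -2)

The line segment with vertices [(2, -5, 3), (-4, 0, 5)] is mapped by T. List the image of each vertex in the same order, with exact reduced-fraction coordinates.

image vertices: (4, -7, 10), (-8, -16, 14)

T1 reflect across z = 0: (2, -5, 3) → (2, -5, -3); (-4, 0, 5) → (-4, 0, -5)
T2 shear: y ← y − 2·z: (2, -5, -3) → (2, 1, -3); (-4, 0, -5) → (-4, 10, -5)
T3 translate by (-6, 1, -6): (2, 1, -3) → (-4, 2, -9); (-4, 10, -5) → (-10, 11, -11)
T4 translate by (6, 5, 4): (-4, 2, -9) → (2, 7, -5); (-10, 11, -11) → (-4, 16, -7)
T5 scale by (2, -1, -2): (2, 7, -5) → (4, -7, 10); (-4, 16, -7) → (-8, -16, 14)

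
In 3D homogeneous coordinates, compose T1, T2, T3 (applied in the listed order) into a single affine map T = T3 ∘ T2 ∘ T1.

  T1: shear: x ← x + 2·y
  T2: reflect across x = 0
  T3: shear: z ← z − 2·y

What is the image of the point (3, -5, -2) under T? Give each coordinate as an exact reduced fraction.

T(p) = (7, -5, 8)

T1 shear: x ← x + 2·y: (3, -5, -2) → (-7, -5, -2)
T2 reflect across x = 0: (-7, -5, -2) → (7, -5, -2)
T3 shear: z ← z − 2·y: (7, -5, -2) → (7, -5, 8)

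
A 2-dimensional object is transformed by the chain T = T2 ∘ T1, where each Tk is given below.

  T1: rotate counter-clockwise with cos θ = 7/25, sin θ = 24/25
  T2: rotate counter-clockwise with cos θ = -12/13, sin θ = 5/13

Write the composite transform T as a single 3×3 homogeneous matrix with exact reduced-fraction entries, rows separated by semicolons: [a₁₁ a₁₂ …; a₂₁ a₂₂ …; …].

T1 = [7/25 -24/25 0; 24/25 7/25 0; 0 0 1]
T2·T1 = [-204/325 253/325 0; -253/325 -204/325 0; 0 0 1]

T = [-204/325 253/325 0; -253/325 -204/325 0; 0 0 1]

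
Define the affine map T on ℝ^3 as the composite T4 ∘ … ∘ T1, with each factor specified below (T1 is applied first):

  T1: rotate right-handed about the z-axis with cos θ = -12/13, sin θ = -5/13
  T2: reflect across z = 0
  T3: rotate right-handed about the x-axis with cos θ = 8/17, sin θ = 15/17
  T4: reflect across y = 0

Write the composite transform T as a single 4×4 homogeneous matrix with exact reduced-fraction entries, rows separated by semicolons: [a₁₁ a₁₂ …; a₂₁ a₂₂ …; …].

T = [-12/13 5/13 0 0; 40/221 96/221 -15/17 0; -75/221 -180/221 -8/17 0; 0 0 0 1]

T1 = [-12/13 5/13 0 0; -5/13 -12/13 0 0; 0 0 1 0; 0 0 0 1]
T2·T1 = [-12/13 5/13 0 0; -5/13 -12/13 0 0; 0 0 -1 0; 0 0 0 1]
T3·…·T1 = [-12/13 5/13 0 0; -40/221 -96/221 15/17 0; -75/221 -180/221 -8/17 0; 0 0 0 1]
T4·…·T1 = [-12/13 5/13 0 0; 40/221 96/221 -15/17 0; -75/221 -180/221 -8/17 0; 0 0 0 1]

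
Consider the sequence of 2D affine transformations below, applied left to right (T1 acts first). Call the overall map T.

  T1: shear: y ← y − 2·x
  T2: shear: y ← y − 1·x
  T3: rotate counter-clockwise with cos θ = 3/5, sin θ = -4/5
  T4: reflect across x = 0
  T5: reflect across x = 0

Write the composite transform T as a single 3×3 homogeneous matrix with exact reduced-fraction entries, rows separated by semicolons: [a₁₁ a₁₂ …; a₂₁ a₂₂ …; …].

T1 = [1 0 0; -2 1 0; 0 0 1]
T2·T1 = [1 0 0; -3 1 0; 0 0 1]
T3·…·T1 = [-9/5 4/5 0; -13/5 3/5 0; 0 0 1]
T4·…·T1 = [9/5 -4/5 0; -13/5 3/5 0; 0 0 1]
T5·…·T1 = [-9/5 4/5 0; -13/5 3/5 0; 0 0 1]

T = [-9/5 4/5 0; -13/5 3/5 0; 0 0 1]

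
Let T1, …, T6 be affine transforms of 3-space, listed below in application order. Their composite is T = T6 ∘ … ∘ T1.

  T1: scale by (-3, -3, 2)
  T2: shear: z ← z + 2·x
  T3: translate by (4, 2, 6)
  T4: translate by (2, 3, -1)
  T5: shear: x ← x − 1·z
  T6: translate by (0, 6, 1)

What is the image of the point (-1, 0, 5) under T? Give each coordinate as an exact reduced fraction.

T(p) = (-12, 11, 22)

T1 scale by (-3, -3, 2): (-1, 0, 5) → (3, 0, 10)
T2 shear: z ← z + 2·x: (3, 0, 10) → (3, 0, 16)
T3 translate by (4, 2, 6): (3, 0, 16) → (7, 2, 22)
T4 translate by (2, 3, -1): (7, 2, 22) → (9, 5, 21)
T5 shear: x ← x − 1·z: (9, 5, 21) → (-12, 5, 21)
T6 translate by (0, 6, 1): (-12, 5, 21) → (-12, 11, 22)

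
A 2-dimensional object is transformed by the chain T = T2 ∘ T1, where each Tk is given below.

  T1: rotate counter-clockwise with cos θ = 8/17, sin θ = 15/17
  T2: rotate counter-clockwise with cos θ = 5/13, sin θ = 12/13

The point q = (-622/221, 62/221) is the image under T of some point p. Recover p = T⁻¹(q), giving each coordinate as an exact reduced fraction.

p = (2, 2)

T1 = [8/17 -15/17 0; 15/17 8/17 0; 0 0 1]
T2·T1 = [-140/221 -171/221 0; 171/221 -140/221 0; 0 0 1]
det M = 1; M⁻¹ = [-140/221 171/221 0; -171/221 -140/221 0; 0 0 1]
M⁻¹ · (-622/221, 62/221)ᵀ = (2, 2)ᵀ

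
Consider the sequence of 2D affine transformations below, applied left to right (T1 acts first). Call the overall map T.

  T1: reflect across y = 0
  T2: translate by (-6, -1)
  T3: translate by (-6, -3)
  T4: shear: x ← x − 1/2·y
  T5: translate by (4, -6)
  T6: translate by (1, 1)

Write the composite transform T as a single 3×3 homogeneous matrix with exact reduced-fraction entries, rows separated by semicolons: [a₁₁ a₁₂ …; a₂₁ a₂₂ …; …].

T1 = [1 0 0; 0 -1 0; 0 0 1]
T2·T1 = [1 0 -6; 0 -1 -1; 0 0 1]
T3·…·T1 = [1 0 -12; 0 -1 -4; 0 0 1]
T4·…·T1 = [1 1/2 -10; 0 -1 -4; 0 0 1]
T5·…·T1 = [1 1/2 -6; 0 -1 -10; 0 0 1]
T6·…·T1 = [1 1/2 -5; 0 -1 -9; 0 0 1]

T = [1 1/2 -5; 0 -1 -9; 0 0 1]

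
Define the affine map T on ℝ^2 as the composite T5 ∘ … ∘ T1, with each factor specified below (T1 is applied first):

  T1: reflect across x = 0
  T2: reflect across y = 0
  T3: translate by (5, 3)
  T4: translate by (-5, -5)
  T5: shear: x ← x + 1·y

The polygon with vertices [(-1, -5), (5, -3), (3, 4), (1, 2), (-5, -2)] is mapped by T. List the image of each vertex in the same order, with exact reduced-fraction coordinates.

T1 reflect across x = 0: (-1, -5) → (1, -5); (5, -3) → (-5, -3); (3, 4) → (-3, 4); (1, 2) → (-1, 2); (-5, -2) → (5, -2)
T2 reflect across y = 0: (1, -5) → (1, 5); (-5, -3) → (-5, 3); (-3, 4) → (-3, -4); (-1, 2) → (-1, -2); (5, -2) → (5, 2)
T3 translate by (5, 3): (1, 5) → (6, 8); (-5, 3) → (0, 6); (-3, -4) → (2, -1); (-1, -2) → (4, 1); (5, 2) → (10, 5)
T4 translate by (-5, -5): (6, 8) → (1, 3); (0, 6) → (-5, 1); (2, -1) → (-3, -6); (4, 1) → (-1, -4); (10, 5) → (5, 0)
T5 shear: x ← x + 1·y: (1, 3) → (4, 3); (-5, 1) → (-4, 1); (-3, -6) → (-9, -6); (-1, -4) → (-5, -4); (5, 0) → (5, 0)

image vertices: (4, 3), (-4, 1), (-9, -6), (-5, -4), (5, 0)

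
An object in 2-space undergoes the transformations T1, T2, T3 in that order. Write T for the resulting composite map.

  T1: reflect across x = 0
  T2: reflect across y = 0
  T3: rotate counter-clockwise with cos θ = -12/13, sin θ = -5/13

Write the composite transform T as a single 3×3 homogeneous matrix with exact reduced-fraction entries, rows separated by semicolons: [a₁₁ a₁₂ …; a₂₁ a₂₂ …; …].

T1 = [-1 0 0; 0 1 0; 0 0 1]
T2·T1 = [-1 0 0; 0 -1 0; 0 0 1]
T3·…·T1 = [12/13 -5/13 0; 5/13 12/13 0; 0 0 1]

T = [12/13 -5/13 0; 5/13 12/13 0; 0 0 1]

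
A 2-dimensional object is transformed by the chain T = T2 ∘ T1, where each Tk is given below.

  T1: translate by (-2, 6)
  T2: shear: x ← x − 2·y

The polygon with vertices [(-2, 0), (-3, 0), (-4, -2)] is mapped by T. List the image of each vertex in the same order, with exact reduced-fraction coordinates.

T1 translate by (-2, 6): (-2, 0) → (-4, 6); (-3, 0) → (-5, 6); (-4, -2) → (-6, 4)
T2 shear: x ← x − 2·y: (-4, 6) → (-16, 6); (-5, 6) → (-17, 6); (-6, 4) → (-14, 4)

image vertices: (-16, 6), (-17, 6), (-14, 4)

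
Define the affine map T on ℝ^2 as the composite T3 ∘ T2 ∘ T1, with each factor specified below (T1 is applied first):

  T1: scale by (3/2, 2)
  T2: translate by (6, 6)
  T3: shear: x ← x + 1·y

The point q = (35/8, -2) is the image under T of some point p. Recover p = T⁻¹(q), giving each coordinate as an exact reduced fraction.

p = (1/4, -4)

T1 = [3/2 0 0; 0 2 0; 0 0 1]
T2·T1 = [3/2 0 6; 0 2 6; 0 0 1]
T3·…·T1 = [3/2 2 12; 0 2 6; 0 0 1]
det M = 3; M⁻¹ = [2/3 -2/3 -4; 0 1/2 -3; 0 0 1]
M⁻¹ · (35/8, -2)ᵀ = (1/4, -4)ᵀ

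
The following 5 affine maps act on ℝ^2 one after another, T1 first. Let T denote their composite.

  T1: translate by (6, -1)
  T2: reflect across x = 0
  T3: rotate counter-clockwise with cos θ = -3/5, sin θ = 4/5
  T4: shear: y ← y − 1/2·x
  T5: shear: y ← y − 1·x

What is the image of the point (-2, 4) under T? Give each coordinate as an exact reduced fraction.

T(p) = (0, -5)

T1 translate by (6, -1): (-2, 4) → (4, 3)
T2 reflect across x = 0: (4, 3) → (-4, 3)
T3 rotate counter-clockwise with cos θ = -3/5, sin θ = 4/5: (-4, 3) → (0, -5)
T4 shear: y ← y − 1/2·x: (0, -5) → (0, -5)
T5 shear: y ← y − 1·x: (0, -5) → (0, -5)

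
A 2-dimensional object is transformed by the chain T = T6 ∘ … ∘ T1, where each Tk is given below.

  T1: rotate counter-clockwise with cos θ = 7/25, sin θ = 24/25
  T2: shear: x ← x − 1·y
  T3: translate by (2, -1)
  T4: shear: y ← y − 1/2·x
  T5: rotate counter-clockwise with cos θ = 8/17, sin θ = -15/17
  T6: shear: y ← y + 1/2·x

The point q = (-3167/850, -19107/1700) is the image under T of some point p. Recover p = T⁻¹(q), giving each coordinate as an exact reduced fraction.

p = (-3, -2)

T1 = [7/25 -24/25 0; 24/25 7/25 0; 0 0 1]
T2·T1 = [-17/25 -31/25 0; 24/25 7/25 0; 0 0 1]
T3·…·T1 = [-17/25 -31/25 2; 24/25 7/25 -1; 0 0 1]
T4·…·T1 = [-17/25 -31/25 2; 13/10 9/10 -2; 0 0 1]
T5·…·T1 = [703/850 179/850 -14/17; 103/85 129/85 -46/17; 0 0 1]
T6·…·T1 = [703/850 179/850 -14/17; 2763/1700 2759/1700 -53/17; 0 0 1]
det M = 1; M⁻¹ = [2759/1700 -179/850 17/25; -2763/1700 703/850 31/25; 0 0 1]
M⁻¹ · (-3167/850, -19107/1700)ᵀ = (-3, -2)ᵀ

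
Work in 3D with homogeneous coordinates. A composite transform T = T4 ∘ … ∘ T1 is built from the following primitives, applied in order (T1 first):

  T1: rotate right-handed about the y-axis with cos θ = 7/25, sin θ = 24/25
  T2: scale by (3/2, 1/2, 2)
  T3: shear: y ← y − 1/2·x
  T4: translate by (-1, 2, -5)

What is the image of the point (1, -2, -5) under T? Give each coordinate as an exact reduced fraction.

T(p) = (-389/50, 439/100, -243/25)

T1 rotate right-handed about the y-axis with cos θ = 7/25, sin θ = 24/25: (1, -2, -5) → (-113/25, -2, -59/25)
T2 scale by (3/2, 1/2, 2): (-113/25, -2, -59/25) → (-339/50, -1, -118/25)
T3 shear: y ← y − 1/2·x: (-339/50, -1, -118/25) → (-339/50, 239/100, -118/25)
T4 translate by (-1, 2, -5): (-339/50, 239/100, -118/25) → (-389/50, 439/100, -243/25)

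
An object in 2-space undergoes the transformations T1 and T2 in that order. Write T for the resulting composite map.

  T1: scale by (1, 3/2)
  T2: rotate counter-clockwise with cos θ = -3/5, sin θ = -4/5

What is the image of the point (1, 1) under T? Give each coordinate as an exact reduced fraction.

T1 scale by (1, 3/2): (1, 1) → (1, 3/2)
T2 rotate counter-clockwise with cos θ = -3/5, sin θ = -4/5: (1, 3/2) → (3/5, -17/10)

T(p) = (3/5, -17/10)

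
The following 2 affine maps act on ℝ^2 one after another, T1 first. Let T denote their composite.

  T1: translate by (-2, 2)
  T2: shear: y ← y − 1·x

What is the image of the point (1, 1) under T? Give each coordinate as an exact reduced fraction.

T(p) = (-1, 4)

T1 translate by (-2, 2): (1, 1) → (-1, 3)
T2 shear: y ← y − 1·x: (-1, 3) → (-1, 4)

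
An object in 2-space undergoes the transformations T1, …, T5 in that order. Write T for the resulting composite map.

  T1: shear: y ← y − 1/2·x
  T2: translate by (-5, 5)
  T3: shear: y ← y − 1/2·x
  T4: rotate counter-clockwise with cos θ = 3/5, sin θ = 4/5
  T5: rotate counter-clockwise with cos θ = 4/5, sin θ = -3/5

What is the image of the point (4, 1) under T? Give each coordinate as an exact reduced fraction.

T(p) = (-111/50, 101/25)

T1 shear: y ← y − 1/2·x: (4, 1) → (4, -1)
T2 translate by (-5, 5): (4, -1) → (-1, 4)
T3 shear: y ← y − 1/2·x: (-1, 4) → (-1, 9/2)
T4 rotate counter-clockwise with cos θ = 3/5, sin θ = 4/5: (-1, 9/2) → (-21/5, 19/10)
T5 rotate counter-clockwise with cos θ = 4/5, sin θ = -3/5: (-21/5, 19/10) → (-111/50, 101/25)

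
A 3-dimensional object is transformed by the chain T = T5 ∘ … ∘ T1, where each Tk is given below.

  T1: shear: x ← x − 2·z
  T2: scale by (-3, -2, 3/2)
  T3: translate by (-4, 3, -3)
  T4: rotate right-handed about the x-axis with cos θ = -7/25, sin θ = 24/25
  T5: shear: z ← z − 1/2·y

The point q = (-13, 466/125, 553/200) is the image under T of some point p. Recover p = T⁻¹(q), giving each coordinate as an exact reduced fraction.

p = (1/2, -1/5, -5/4)

T1 = [1 0 -2 0; 0 1 0 0; 0 0 1 0; 0 0 0 1]
T2·T1 = [-3 0 6 0; 0 -2 0 0; 0 0 3/2 0; 0 0 0 1]
T3·…·T1 = [-3 0 6 -4; 0 -2 0 3; 0 0 3/2 -3; 0 0 0 1]
T4·…·T1 = [-3 0 6 -4; 0 14/25 -36/25 51/25; 0 -48/25 -21/50 93/25; 0 0 0 1]
T5·…·T1 = [-3 0 6 -4; 0 14/25 -36/25 51/25; 0 -11/5 3/10 27/10; 0 0 0 1]
det M = 9; M⁻¹ = [-1/3 -22/15 -28/75 8/3; 0 -1/10 -12/25 3/2; 0 -11/15 -14/75 2; 0 0 0 1]
M⁻¹ · (-13, 466/125, 553/200)ᵀ = (1/2, -1/5, -5/4)ᵀ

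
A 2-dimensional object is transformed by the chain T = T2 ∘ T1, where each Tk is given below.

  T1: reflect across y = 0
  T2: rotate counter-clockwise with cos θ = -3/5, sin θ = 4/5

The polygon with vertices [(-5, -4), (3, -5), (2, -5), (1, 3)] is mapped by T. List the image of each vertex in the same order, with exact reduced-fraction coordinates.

T1 reflect across y = 0: (-5, -4) → (-5, 4); (3, -5) → (3, 5); (2, -5) → (2, 5); (1, 3) → (1, -3)
T2 rotate counter-clockwise with cos θ = -3/5, sin θ = 4/5: (-5, 4) → (-1/5, -32/5); (3, 5) → (-29/5, -3/5); (2, 5) → (-26/5, -7/5); (1, -3) → (9/5, 13/5)

image vertices: (-1/5, -32/5), (-29/5, -3/5), (-26/5, -7/5), (9/5, 13/5)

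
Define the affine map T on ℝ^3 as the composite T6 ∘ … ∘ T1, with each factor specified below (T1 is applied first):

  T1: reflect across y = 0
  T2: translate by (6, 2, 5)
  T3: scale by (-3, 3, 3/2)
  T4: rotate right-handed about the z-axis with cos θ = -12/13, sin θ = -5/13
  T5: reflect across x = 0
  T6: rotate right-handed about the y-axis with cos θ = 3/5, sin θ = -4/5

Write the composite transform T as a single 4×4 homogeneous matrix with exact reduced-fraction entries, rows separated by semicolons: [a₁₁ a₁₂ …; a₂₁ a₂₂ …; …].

T1 = [1 0 0 0; 0 -1 0 0; 0 0 1 0; 0 0 0 1]
T2·T1 = [1 0 0 6; 0 -1 0 2; 0 0 1 5; 0 0 0 1]
T3·…·T1 = [-3 0 0 -18; 0 -3 0 6; 0 0 3/2 15/2; 0 0 0 1]
T4·…·T1 = [36/13 -15/13 0 246/13; 15/13 36/13 0 18/13; 0 0 3/2 15/2; 0 0 0 1]
T5·…·T1 = [-36/13 15/13 0 -246/13; 15/13 36/13 0 18/13; 0 0 3/2 15/2; 0 0 0 1]
T6·…·T1 = [-108/65 9/13 -6/5 -1128/65; 15/13 36/13 0 18/13; -144/65 12/13 9/10 -1383/130; 0 0 0 1]

T = [-108/65 9/13 -6/5 -1128/65; 15/13 36/13 0 18/13; -144/65 12/13 9/10 -1383/130; 0 0 0 1]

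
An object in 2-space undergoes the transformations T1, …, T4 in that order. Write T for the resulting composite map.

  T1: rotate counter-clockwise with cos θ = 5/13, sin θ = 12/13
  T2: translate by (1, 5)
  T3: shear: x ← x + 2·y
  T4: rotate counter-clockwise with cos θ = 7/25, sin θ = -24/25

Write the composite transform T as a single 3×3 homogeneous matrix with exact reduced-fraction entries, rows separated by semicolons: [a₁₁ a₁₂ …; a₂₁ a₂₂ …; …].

T = [491/325 106/325 197/25; -612/325 83/325 -229/25; 0 0 1]

T1 = [5/13 -12/13 0; 12/13 5/13 0; 0 0 1]
T2·T1 = [5/13 -12/13 1; 12/13 5/13 5; 0 0 1]
T3·…·T1 = [29/13 -2/13 11; 12/13 5/13 5; 0 0 1]
T4·…·T1 = [491/325 106/325 197/25; -612/325 83/325 -229/25; 0 0 1]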